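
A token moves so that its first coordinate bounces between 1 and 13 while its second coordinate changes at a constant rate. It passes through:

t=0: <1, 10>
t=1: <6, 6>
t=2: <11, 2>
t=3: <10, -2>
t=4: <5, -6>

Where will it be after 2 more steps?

<7, -14>

The first coordinate travels 5 per step and bounces off the walls at 1 and 13.
  step 5: 5 → 2
  step 6: 2 → 7
The second coordinate changes by -4 each step: at step 6 it is -14.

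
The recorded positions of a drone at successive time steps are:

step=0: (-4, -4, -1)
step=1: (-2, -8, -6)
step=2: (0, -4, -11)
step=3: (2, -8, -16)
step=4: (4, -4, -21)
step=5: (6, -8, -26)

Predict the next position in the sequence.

(8, -4, -31)

The first coordinate changes by +2 each step, so at step 6 it is -4 + 6·(2) = 8.
The second coordinate repeats the cycle [-4, -8] with period 2; step 6 mod 2 = 0, giving -4.
The third coordinate changes by -5 each step, so at step 6 it is -1 + 6·(-5) = -31.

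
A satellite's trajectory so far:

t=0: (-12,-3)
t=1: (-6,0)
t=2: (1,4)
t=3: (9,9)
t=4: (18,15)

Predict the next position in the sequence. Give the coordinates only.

First differences are (+6,+3), (+7,+4), (+8,+5), (+9,+6); their common second difference is (+1,+1) (constant acceleration).
step 5: (18,15) + (+10,+7) → (28,22)

(28,22)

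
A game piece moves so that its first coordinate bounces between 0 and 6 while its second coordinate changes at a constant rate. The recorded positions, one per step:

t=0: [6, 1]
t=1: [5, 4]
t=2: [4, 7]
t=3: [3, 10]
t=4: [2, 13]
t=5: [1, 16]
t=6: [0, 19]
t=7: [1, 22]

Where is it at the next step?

The first coordinate reflects between 0 and 6, moving 1 per step.
  step 8: 1 → 2
The second coordinate changes by +3 each step: at step 8 it is 25.

[2, 25]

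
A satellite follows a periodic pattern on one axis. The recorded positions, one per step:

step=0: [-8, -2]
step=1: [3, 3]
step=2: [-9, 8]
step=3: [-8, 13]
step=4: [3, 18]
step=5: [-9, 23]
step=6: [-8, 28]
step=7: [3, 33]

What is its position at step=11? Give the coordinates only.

[-9, 53]

First: cycles through -8, 3, -9 every 3 steps. Step 11 lands at position 2 of the cycle → -9.
Second: linear, +5 per step → 53 at step 11.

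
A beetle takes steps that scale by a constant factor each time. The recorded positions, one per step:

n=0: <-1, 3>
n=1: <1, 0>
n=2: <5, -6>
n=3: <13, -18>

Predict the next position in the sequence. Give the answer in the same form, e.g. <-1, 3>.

<29, -42>

The jumps are <+2, -3>, <+4, -6>, <+8, -12> — a geometric progression with ratio 2.
step 4: <13, -18> + <+16, -24> → <29, -42>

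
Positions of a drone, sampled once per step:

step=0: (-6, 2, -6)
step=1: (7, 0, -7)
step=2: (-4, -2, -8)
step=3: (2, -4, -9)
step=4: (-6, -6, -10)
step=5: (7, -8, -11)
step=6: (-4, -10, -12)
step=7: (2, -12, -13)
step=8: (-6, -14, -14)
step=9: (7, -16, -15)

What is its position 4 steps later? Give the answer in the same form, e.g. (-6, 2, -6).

(7, -24, -19)

The first coordinate repeats the cycle [-6, 7, -4, 2] with period 4; step 13 mod 4 = 1, giving 7.
The second coordinate changes by -2 each step, so at step 13 it is 2 + 13·(-2) = -24.
The third coordinate changes by -1 each step, so at step 13 it is -6 + 13·(-1) = -19.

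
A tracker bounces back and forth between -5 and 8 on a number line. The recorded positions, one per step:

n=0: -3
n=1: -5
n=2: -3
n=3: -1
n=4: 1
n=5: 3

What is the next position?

The value travels 2 per step and bounces off the walls at -5 and 8.
  step 6: 3 → 5

5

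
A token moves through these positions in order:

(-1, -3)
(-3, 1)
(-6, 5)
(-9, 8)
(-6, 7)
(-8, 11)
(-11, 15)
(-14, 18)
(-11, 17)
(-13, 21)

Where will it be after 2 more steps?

Differencing gives (-2, +4), (-3, +4), (-3, +3), (+3, -1), (-2, +4), (-3, +4), (-3, +3), (+3, -1), (-2, +4). This is the pattern (-2, +4), (-3, +4), (-3, +3), (+3, -1) repeated.
step 10: apply (-3, +4) → (-16, 25)
step 11: apply (-3, +3) → (-19, 28)

(-19, 28)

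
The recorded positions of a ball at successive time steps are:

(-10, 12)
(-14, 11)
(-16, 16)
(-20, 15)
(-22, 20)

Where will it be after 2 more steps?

(-28, 24)

Step-to-step displacements: (-4, -1), (-2, +5), (-4, -1), (-2, +5) — a repeating cycle of length 2.
step 5: apply (-4, -1) → (-26, 19)
step 6: apply (-2, +5) → (-28, 24)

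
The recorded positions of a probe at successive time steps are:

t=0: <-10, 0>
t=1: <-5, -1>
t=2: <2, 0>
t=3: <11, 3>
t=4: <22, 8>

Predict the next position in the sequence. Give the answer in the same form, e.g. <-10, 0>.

First differences are <+5, -1>, <+7, +1>, <+9, +3>, <+11, +5>; their common second difference is <+2, +2> (constant acceleration).
step 5: <22, 8> + <+13, +7> → <35, 15>

<35, 15>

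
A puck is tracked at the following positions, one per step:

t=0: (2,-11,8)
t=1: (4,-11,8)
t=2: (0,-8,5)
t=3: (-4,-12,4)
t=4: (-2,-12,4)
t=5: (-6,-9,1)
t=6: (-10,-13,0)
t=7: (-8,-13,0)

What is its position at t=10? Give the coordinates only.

Step-to-step displacements: (+2,+0,+0), (-4,+3,-3), (-4,-4,-1), (+2,+0,+0), (-4,+3,-3), (-4,-4,-1), (+2,+0,+0) — a repeating cycle of length 3.
step 8: apply (-4,+3,-3) → (-12,-10,-3)
step 9: apply (-4,-4,-1) → (-16,-14,-4)
step 10: apply (+2,+0,+0) → (-14,-14,-4)

(-14,-14,-4)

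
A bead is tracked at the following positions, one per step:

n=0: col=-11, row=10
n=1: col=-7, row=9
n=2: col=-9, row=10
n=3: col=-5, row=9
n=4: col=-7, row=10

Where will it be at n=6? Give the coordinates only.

col=-5, row=10

The moves between consecutive positions are (+4, -1), (-2, +1), (+4, -1), (-2, +1); they repeat the 2-cycle [(+4, -1), (-2, +1)].
step 5: apply (+4, -1) → col=-3, row=9
step 6: apply (-2, +1) → col=-5, row=10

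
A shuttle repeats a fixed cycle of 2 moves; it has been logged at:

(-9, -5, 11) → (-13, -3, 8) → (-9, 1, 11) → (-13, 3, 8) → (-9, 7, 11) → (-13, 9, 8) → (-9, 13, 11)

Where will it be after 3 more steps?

Differencing gives (-4, +2, -3), (+4, +4, +3), (-4, +2, -3), (+4, +4, +3), (-4, +2, -3), (+4, +4, +3). This is the pattern (-4, +2, -3), (+4, +4, +3) repeated.
step 7: apply (-4, +2, -3) → (-13, 15, 8)
step 8: apply (+4, +4, +3) → (-9, 19, 11)
step 9: apply (-4, +2, -3) → (-13, 21, 8)

(-13, 21, 8)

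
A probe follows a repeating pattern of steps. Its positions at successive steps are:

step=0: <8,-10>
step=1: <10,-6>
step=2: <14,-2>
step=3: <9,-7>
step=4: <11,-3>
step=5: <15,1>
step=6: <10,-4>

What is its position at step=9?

<11,-1>

Differencing gives <+2,+4>, <+4,+4>, <-5,-5>, <+2,+4>, <+4,+4>, <-5,-5>. This is the pattern <+2,+4>, <+4,+4>, <-5,-5> repeated.
step 7: apply <+2,+4> → <12,0>
step 8: apply <+4,+4> → <16,4>
step 9: apply <-5,-5> → <11,-1>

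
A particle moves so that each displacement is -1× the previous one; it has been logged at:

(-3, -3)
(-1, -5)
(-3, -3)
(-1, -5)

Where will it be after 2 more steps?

(-1, -5)

Step-to-step displacements: (+2, -2), (-2, +2), (+2, -2); each is -1× the previous.
step 4: (-1, -5) + (-2, +2) → (-3, -3)
step 5: (-3, -3) + (+2, -2) → (-1, -5)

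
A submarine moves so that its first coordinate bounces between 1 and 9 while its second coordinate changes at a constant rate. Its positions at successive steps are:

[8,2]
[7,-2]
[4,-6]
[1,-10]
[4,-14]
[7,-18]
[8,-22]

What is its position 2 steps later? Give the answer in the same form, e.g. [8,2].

The first coordinate reflects between 1 and 9, moving 3 per step.
  step 7: 8 → 5
  step 8: 5 → 2
The second coordinate changes by -4 each step: at step 8 it is -30.

[2,-30]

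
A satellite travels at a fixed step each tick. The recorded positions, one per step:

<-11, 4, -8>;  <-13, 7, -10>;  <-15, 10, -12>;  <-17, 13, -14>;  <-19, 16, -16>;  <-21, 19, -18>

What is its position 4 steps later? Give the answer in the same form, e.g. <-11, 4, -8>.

<-29, 31, -26>

The position changes by <-2, +3, -2> every step.
step 6: <-21, 19, -18> + <-2, +3, -2> → <-23, 22, -20>
step 7: <-23, 22, -20> + <-2, +3, -2> → <-25, 25, -22>
step 8: <-25, 25, -22> + <-2, +3, -2> → <-27, 28, -24>
step 9: <-27, 28, -24> + <-2, +3, -2> → <-29, 31, -26>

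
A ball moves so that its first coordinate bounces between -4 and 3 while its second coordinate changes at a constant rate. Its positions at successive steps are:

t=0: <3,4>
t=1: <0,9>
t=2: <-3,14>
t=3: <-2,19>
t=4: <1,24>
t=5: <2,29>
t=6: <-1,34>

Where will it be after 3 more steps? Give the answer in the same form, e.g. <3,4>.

<2,49>

The first coordinate reflects between -4 and 3, moving 3 per step.
  step 7: -1 → -4
  step 8: -4 → -1
  step 9: -1 → 2
The second coordinate changes by +5 each step: at step 9 it is 49.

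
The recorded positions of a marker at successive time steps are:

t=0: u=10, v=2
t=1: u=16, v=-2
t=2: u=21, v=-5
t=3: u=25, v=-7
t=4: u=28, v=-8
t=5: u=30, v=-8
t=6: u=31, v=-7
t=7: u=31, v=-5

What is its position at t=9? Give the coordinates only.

First differences are (+6, -4), (+5, -3), (+4, -2), (+3, -1), (+2, +0), (+1, +1), (+0, +2); their common second difference is (-1, +1) (constant acceleration).
step 8: u=31, v=-5 + (-1, +3) → u=30, v=-2
step 9: u=30, v=-2 + (-2, +4) → u=28, v=2

u=28, v=2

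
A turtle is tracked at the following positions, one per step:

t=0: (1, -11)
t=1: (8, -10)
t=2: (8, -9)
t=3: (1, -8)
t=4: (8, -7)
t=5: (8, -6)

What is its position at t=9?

The first coordinate repeats the cycle [1, 8, 8] with period 3; step 9 mod 3 = 0, giving 1.
The second coordinate changes by +1 each step, so at step 9 it is -11 + 9·(1) = -2.

(1, -2)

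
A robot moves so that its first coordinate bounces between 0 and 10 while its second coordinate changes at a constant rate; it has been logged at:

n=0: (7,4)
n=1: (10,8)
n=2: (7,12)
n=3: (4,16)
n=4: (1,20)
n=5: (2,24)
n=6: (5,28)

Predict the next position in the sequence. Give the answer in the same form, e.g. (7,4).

(8,32)

The first coordinate reflects between 0 and 10, moving 3 per step.
  step 7: 5 → 8
The second coordinate changes by +4 each step: at step 7 it is 32.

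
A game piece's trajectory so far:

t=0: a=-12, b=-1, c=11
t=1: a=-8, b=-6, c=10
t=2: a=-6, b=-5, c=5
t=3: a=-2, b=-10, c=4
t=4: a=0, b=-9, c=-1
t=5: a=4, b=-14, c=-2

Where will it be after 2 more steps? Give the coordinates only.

a=10, b=-18, c=-8

Differencing gives (+4, -5, -1), (+2, +1, -5), (+4, -5, -1), (+2, +1, -5), (+4, -5, -1). This is the pattern (+4, -5, -1), (+2, +1, -5) repeated.
step 6: apply (+2, +1, -5) → a=6, b=-13, c=-7
step 7: apply (+4, -5, -1) → a=10, b=-18, c=-8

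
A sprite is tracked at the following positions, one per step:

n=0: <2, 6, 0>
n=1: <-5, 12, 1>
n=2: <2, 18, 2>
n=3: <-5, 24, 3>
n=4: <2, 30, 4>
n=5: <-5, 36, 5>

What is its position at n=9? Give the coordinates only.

<-5, 60, 9>

The first coordinate repeats the cycle [2, -5] with period 2; step 9 mod 2 = 1, giving -5.
The second coordinate changes by +6 each step, so at step 9 it is 6 + 9·(6) = 60.
The third coordinate changes by +1 each step, so at step 9 it is 0 + 9·(1) = 9.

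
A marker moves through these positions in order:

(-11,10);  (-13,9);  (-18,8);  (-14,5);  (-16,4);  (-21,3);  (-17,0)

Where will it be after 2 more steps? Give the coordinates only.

(-24,-2)

Step-to-step displacements: (-2,-1), (-5,-1), (+4,-3), (-2,-1), (-5,-1), (+4,-3) — a repeating cycle of length 3.
step 7: apply (-2,-1) → (-19,-1)
step 8: apply (-5,-1) → (-24,-2)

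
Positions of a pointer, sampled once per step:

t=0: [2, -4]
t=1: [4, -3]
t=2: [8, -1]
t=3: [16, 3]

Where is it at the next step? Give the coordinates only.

[32, 11]

Consecutive displacements [+2, +1], [+4, +2], [+8, +4] scale by a factor of 2 each step.
step 4: [16, 3] + [+16, +8] → [32, 11]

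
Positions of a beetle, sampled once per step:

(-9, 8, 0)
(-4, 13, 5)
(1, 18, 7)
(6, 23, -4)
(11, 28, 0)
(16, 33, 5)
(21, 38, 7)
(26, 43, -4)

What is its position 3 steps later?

The first coordinate changes by +5 each step, so at step 10 it is -9 + 10·(5) = 41.
The second coordinate changes by +5 each step, so at step 10 it is 8 + 10·(5) = 58.
The third coordinate repeats the cycle [0, 5, 7, -4] with period 4; step 10 mod 4 = 2, giving 7.

(41, 58, 7)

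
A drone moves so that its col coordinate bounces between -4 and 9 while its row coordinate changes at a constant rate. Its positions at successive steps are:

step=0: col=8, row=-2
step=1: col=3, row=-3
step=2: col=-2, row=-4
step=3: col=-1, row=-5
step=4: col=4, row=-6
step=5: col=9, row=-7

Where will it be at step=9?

The col coordinate travels 5 per step and bounces off the walls at -4 and 9.
  step 6: 9 → 4
  step 7: 4 → -1
  step 8: -1 → -2
  step 9: -2 → 3
The row coordinate changes by -1 each step: at step 9 it is -11.

col=3, row=-11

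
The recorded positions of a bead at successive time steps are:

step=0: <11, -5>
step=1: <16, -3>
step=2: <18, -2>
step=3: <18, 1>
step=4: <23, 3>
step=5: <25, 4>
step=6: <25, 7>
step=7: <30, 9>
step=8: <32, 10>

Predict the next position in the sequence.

Step-to-step displacements: <+5, +2>, <+2, +1>, <+0, +3>, <+5, +2>, <+2, +1>, <+0, +3>, <+5, +2>, <+2, +1> — a repeating cycle of length 3.
step 9: apply <+0, +3> → <32, 13>

<32, 13>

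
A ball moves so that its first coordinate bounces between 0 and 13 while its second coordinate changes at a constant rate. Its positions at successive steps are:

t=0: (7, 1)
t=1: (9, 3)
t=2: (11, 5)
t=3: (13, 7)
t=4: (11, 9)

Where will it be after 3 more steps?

The first coordinate reflects between 0 and 13, moving 2 per step.
  step 5: 11 → 9
  step 6: 9 → 7
  step 7: 7 → 5
The second coordinate changes by +2 each step: at step 7 it is 15.

(5, 15)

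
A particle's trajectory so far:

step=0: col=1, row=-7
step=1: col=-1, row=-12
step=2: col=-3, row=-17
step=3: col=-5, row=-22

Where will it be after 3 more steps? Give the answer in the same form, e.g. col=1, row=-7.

Constant displacement of (-2,-5) per step.
step 4: col=-5, row=-22 + (-2,-5) → col=-7, row=-27
step 5: col=-7, row=-27 + (-2,-5) → col=-9, row=-32
step 6: col=-9, row=-32 + (-2,-5) → col=-11, row=-37

col=-11, row=-37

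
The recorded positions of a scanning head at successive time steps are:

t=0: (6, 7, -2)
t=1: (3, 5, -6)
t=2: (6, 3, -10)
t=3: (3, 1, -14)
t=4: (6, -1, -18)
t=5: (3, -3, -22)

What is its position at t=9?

First: cycles through 6, 3 every 2 steps. Step 9 lands at position 1 of the cycle → 3.
Second: linear, -2 per step → -11 at step 9.
Third: linear, -4 per step → -38 at step 9.

(3, -11, -38)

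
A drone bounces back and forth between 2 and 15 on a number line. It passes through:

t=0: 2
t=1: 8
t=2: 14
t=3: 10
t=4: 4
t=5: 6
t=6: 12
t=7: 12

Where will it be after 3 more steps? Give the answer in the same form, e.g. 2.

The value travels 6 per step and bounces off the walls at 2 and 15.
  step 8: 12 → 6
  step 9: 6 → 4
  step 10: 4 → 10

10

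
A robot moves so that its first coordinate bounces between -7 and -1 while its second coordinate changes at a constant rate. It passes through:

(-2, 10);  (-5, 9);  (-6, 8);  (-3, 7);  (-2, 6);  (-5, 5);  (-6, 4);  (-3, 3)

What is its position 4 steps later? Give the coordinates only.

(-3, -1)

The first coordinate reflects between -7 and -1, moving 3 per step.
  step 8: -3 → -2
  step 9: -2 → -5
  step 10: -5 → -6
  step 11: -6 → -3
The second coordinate changes by -1 each step: at step 11 it is -1.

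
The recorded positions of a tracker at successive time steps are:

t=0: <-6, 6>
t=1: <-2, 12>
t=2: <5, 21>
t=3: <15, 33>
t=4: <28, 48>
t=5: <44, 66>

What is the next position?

Taking differences between consecutive positions: <+4, +6>, <+7, +9>, <+10, +12>, <+13, +15>, <+16, +18>. These grow by <+3, +3> each step.
step 6: <44, 66> + <+19, +21> → <63, 87>

<63, 87>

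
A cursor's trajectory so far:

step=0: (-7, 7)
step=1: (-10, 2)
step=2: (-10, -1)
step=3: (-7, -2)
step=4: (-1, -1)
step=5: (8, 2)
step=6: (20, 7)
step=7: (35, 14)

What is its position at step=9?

(74, 34)

Taking differences between consecutive positions: (-3, -5), (+0, -3), (+3, -1), (+6, +1), (+9, +3), (+12, +5), (+15, +7). These grow by (+3, +2) each step.
step 8: (35, 14) + (+18, +9) → (53, 23)
step 9: (53, 23) + (+21, +11) → (74, 34)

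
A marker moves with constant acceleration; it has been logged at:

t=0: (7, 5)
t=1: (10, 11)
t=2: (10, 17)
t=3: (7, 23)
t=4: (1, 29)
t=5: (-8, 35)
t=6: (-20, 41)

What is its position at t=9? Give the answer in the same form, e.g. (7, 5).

First differences are (+3, +6), (+0, +6), (-3, +6), (-6, +6), (-9, +6), (-12, +6); their common second difference is (-3, +0) (constant acceleration).
step 7: (-20, 41) + (-15, +6) → (-35, 47)
step 8: (-35, 47) + (-18, +6) → (-53, 53)
step 9: (-53, 53) + (-21, +6) → (-74, 59)

(-74, 59)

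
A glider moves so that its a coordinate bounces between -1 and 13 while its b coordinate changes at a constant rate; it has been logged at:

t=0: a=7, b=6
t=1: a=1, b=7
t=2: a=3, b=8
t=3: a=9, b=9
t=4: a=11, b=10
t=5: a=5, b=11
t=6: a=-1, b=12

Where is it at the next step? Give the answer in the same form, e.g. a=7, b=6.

The a coordinate reflects between -1 and 13, moving 6 per step.
  step 7: -1 → 5
The b coordinate changes by +1 each step: at step 7 it is 13.

a=5, b=13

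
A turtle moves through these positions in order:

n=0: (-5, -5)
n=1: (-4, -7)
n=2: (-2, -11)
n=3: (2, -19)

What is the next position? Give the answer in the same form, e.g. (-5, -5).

(10, -35)

Step-to-step displacements: (+1, -2), (+2, -4), (+4, -8); each is 2× the previous.
step 4: (2, -19) + (+8, -16) → (10, -35)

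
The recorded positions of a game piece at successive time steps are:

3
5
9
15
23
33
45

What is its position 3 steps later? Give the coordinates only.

93

Taking differences between consecutive positions: +2, +4, +6, +8, +10, +12. These grow by +2 each step.
step 7: 45 + 14 → 59
step 8: 59 + 16 → 75
step 9: 75 + 18 → 93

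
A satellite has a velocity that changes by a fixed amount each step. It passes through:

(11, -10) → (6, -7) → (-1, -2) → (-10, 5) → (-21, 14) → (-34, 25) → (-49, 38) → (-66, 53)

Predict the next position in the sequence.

Taking differences between consecutive positions: (-5, +3), (-7, +5), (-9, +7), (-11, +9), (-13, +11), (-15, +13), (-17, +15). These grow by (-2, +2) each step.
step 8: (-66, 53) + (-19, +17) → (-85, 70)

(-85, 70)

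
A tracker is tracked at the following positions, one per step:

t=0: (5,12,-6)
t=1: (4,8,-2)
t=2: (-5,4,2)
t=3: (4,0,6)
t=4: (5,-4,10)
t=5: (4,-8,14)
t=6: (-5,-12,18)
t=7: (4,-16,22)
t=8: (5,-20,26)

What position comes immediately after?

The first coordinate repeats the cycle [5, 4, -5, 4] with period 4; step 9 mod 4 = 1, giving 4.
The second coordinate changes by -4 each step, so at step 9 it is 12 + 9·(-4) = -24.
The third coordinate changes by +4 each step, so at step 9 it is -6 + 9·(4) = 30.

(4,-24,30)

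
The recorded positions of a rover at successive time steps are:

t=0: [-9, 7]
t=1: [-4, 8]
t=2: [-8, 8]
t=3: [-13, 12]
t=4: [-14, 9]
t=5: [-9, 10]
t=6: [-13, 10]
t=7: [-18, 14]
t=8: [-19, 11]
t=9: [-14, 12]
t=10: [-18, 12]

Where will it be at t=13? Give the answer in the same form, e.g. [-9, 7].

Step-to-step displacements: [+5, +1], [-4, +0], [-5, +4], [-1, -3], [+5, +1], [-4, +0], [-5, +4], [-1, -3], [+5, +1], [-4, +0] — a repeating cycle of length 4.
step 11: apply [-5, +4] → [-23, 16]
step 12: apply [-1, -3] → [-24, 13]
step 13: apply [+5, +1] → [-19, 14]

[-19, 14]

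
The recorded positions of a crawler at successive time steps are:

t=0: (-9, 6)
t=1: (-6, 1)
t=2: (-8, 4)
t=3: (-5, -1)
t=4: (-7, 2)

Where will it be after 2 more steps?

(-6, 0)

Differencing gives (+3, -5), (-2, +3), (+3, -5), (-2, +3). This is the pattern (+3, -5), (-2, +3) repeated.
step 5: apply (+3, -5) → (-4, -3)
step 6: apply (-2, +3) → (-6, 0)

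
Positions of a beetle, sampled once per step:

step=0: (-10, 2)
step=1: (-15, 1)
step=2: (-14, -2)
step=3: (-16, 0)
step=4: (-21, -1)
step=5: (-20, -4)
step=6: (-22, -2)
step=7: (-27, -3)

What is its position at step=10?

(-33, -5)

Differencing gives (-5, -1), (+1, -3), (-2, +2), (-5, -1), (+1, -3), (-2, +2), (-5, -1). This is the pattern (-5, -1), (+1, -3), (-2, +2) repeated.
step 8: apply (+1, -3) → (-26, -6)
step 9: apply (-2, +2) → (-28, -4)
step 10: apply (-5, -1) → (-33, -5)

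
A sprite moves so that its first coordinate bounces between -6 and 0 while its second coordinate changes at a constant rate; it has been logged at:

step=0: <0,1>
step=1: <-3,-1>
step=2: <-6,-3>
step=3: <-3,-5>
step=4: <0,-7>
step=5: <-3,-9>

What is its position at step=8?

<0,-15>

The first coordinate reflects between -6 and 0, moving 3 per step.
  step 6: -3 → -6
  step 7: -6 → -3
  step 8: -3 → 0
The second coordinate changes by -2 each step: at step 8 it is -15.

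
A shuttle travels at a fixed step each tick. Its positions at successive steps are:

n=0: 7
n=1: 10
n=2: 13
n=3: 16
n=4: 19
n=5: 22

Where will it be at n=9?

34

Each step adds +3 to the position.
step 6: 22 + 3 → 25
step 7: 25 + 3 → 28
step 8: 28 + 3 → 31
step 9: 31 + 3 → 34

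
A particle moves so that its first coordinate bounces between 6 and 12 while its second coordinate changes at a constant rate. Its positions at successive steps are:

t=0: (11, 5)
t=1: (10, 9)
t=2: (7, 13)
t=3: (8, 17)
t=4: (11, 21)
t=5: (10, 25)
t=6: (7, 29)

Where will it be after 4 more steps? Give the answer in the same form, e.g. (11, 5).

(7, 45)

The first coordinate reflects between 6 and 12, moving 3 per step.
  step 7: 7 → 8
  step 8: 8 → 11
  step 9: 11 → 10
  step 10: 10 → 7
The second coordinate changes by +4 each step: at step 10 it is 45.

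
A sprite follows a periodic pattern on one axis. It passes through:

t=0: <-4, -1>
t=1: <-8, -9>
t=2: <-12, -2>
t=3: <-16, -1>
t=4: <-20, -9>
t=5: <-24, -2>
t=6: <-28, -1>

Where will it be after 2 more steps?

First: linear, -4 per step → -36 at step 8.
Second: cycles through -1, -9, -2 every 3 steps. Step 8 lands at position 2 of the cycle → -2.

<-36, -2>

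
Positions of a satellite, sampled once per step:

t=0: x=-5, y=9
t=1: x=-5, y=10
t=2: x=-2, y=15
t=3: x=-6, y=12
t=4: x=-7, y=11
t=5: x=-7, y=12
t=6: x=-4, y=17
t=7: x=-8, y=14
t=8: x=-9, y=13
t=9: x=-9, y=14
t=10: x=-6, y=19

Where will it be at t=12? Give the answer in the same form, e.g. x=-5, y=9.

x=-11, y=15

Differencing gives (+0,+1), (+3,+5), (-4,-3), (-1,-1), (+0,+1), (+3,+5), (-4,-3), (-1,-1), (+0,+1), (+3,+5). This is the pattern (+0,+1), (+3,+5), (-4,-3), (-1,-1) repeated.
step 11: apply (-4,-3) → x=-10, y=16
step 12: apply (-1,-1) → x=-11, y=15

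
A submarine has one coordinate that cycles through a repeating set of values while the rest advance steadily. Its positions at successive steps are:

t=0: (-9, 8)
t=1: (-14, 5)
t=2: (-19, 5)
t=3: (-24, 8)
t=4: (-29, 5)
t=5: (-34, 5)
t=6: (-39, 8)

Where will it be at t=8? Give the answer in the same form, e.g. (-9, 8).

First: linear, -5 per step → -49 at step 8.
Second: cycles through 8, 5, 5 every 3 steps. Step 8 lands at position 2 of the cycle → 5.

(-49, 5)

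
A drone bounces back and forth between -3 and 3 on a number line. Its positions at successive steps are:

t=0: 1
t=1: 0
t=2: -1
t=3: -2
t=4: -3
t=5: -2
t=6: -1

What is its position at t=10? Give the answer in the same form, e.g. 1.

3

The value reflects between -3 and 3, moving 1 per step.
  step 7: -1 → 0
  step 8: 0 → 1
  step 9: 1 → 2
  step 10: 2 → 3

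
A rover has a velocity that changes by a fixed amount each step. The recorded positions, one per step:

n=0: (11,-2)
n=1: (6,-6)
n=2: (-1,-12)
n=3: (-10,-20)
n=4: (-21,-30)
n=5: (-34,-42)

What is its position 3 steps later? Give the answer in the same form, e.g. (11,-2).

Successive displacements: (-5,-4), (-7,-6), (-9,-8), (-11,-10), (-13,-12) — each changes by (-2,-2).
step 6: (-34,-42) + (-15,-14) → (-49,-56)
step 7: (-49,-56) + (-17,-16) → (-66,-72)
step 8: (-66,-72) + (-19,-18) → (-85,-90)

(-85,-90)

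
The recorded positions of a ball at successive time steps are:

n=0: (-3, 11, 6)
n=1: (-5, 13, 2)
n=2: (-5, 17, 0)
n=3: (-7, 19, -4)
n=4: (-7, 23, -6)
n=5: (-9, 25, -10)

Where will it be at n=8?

(-11, 35, -18)

Differencing gives (-2, +2, -4), (+0, +4, -2), (-2, +2, -4), (+0, +4, -2), (-2, +2, -4). This is the pattern (-2, +2, -4), (+0, +4, -2) repeated.
step 6: apply (+0, +4, -2) → (-9, 29, -12)
step 7: apply (-2, +2, -4) → (-11, 31, -16)
step 8: apply (+0, +4, -2) → (-11, 35, -18)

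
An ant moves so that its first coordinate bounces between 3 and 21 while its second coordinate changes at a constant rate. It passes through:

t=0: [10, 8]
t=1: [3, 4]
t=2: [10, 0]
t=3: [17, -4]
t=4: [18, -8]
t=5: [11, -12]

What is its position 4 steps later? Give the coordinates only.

[19, -28]

The first coordinate reflects between 3 and 21, moving 7 per step.
  step 6: 11 → 4
  step 7: 4 → 9
  step 8: 9 → 16
  step 9: 16 → 19
The second coordinate changes by -4 each step: at step 9 it is -28.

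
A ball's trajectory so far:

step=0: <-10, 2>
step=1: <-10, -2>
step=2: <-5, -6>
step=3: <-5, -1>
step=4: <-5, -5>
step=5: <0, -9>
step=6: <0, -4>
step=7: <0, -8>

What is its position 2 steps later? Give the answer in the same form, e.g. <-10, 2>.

Differencing gives <+0, -4>, <+5, -4>, <+0, +5>, <+0, -4>, <+5, -4>, <+0, +5>, <+0, -4>. This is the pattern <+0, -4>, <+5, -4>, <+0, +5> repeated.
step 8: apply <+5, -4> → <5, -12>
step 9: apply <+0, +5> → <5, -7>

<5, -7>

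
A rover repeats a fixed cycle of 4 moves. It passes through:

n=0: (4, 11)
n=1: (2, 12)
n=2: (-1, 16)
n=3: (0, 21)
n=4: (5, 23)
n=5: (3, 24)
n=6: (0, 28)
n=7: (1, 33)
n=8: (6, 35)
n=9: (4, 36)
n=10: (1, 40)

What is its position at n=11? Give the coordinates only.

The moves between consecutive positions are (-2, +1), (-3, +4), (+1, +5), (+5, +2), (-2, +1), (-3, +4), (+1, +5), (+5, +2), (-2, +1), (-3, +4); they repeat the 4-cycle [(-2, +1), (-3, +4), (+1, +5), (+5, +2)].
step 11: apply (+1, +5) → (2, 45)

(2, 45)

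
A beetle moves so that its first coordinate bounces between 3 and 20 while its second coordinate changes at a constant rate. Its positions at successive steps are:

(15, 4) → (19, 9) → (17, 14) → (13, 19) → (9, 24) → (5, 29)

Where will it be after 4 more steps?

The first coordinate reflects between 3 and 20, moving 4 per step.
  step 6: 5 → 5
  step 7: 5 → 9
  step 8: 9 → 13
  step 9: 13 → 17
The second coordinate changes by +5 each step: at step 9 it is 49.

(17, 49)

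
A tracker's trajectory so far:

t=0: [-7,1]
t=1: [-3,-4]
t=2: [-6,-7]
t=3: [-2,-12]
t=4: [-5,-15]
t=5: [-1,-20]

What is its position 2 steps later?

The moves between consecutive positions are [+4,-5], [-3,-3], [+4,-5], [-3,-3], [+4,-5]; they repeat the 2-cycle [[+4,-5], [-3,-3]].
step 6: apply [-3,-3] → [-4,-23]
step 7: apply [+4,-5] → [0,-28]

[0,-28]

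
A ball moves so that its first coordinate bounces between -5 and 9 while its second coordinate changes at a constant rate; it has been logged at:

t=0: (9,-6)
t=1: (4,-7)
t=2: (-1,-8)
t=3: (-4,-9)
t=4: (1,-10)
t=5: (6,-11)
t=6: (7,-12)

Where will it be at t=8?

(-3,-14)

The first coordinate travels 5 per step and bounces off the walls at -5 and 9.
  step 7: 7 → 2
  step 8: 2 → -3
The second coordinate changes by -1 each step: at step 8 it is -14.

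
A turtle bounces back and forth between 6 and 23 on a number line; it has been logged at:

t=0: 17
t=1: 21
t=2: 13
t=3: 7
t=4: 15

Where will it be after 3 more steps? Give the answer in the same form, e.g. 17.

The value travels 8 per step and bounces off the walls at 6 and 23.
  step 5: 15 → 23
  step 6: 23 → 15
  step 7: 15 → 7

7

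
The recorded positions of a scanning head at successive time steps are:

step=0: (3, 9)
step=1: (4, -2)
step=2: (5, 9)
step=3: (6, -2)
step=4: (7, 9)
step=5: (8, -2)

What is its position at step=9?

The first coordinate changes by +1 each step, so at step 9 it is 3 + 9·(1) = 12.
The second coordinate repeats the cycle [9, -2] with period 2; step 9 mod 2 = 1, giving -2.

(12, -2)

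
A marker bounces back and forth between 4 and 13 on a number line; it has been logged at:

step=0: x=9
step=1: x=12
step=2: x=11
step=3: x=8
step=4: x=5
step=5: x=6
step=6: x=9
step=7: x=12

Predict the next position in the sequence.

The value reflects between 4 and 13, moving 3 per step.
  step 8: 12 → 11

x=11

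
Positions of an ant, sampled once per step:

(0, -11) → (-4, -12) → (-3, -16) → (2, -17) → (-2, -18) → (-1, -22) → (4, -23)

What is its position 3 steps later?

(6, -29)

Step-to-step displacements: (-4, -1), (+1, -4), (+5, -1), (-4, -1), (+1, -4), (+5, -1) — a repeating cycle of length 3.
step 7: apply (-4, -1) → (0, -24)
step 8: apply (+1, -4) → (1, -28)
step 9: apply (+5, -1) → (6, -29)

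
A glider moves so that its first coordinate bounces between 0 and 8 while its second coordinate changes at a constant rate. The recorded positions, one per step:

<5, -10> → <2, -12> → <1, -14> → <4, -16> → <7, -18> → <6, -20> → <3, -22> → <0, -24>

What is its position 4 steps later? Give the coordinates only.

The first coordinate reflects between 0 and 8, moving 3 per step.
  step 8: 0 → 3
  step 9: 3 → 6
  step 10: 6 → 7
  step 11: 7 → 4
The second coordinate changes by -2 each step: at step 11 it is -32.

<4, -32>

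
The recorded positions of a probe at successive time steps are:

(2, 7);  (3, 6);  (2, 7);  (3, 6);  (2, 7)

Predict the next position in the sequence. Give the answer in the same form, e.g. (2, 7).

(3, 6)

Consecutive displacements (+1, -1), (-1, +1), (+1, -1), (-1, +1) scale by a factor of -1 each step.
step 5: (2, 7) + (+1, -1) → (3, 6)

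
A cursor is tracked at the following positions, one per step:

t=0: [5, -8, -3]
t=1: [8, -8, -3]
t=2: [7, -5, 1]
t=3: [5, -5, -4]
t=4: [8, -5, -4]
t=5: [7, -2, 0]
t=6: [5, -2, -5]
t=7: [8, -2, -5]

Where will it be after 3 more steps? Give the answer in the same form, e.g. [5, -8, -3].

[8, 1, -6]

Differencing gives [+3, +0, +0], [-1, +3, +4], [-2, +0, -5], [+3, +0, +0], [-1, +3, +4], [-2, +0, -5], [+3, +0, +0]. This is the pattern [+3, +0, +0], [-1, +3, +4], [-2, +0, -5] repeated.
step 8: apply [-1, +3, +4] → [7, 1, -1]
step 9: apply [-2, +0, -5] → [5, 1, -6]
step 10: apply [+3, +0, +0] → [8, 1, -6]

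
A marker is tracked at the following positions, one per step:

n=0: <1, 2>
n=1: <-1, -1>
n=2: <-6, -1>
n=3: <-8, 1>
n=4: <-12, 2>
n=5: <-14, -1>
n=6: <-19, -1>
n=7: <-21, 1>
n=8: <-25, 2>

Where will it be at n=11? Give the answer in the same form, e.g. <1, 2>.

<-34, 1>

Differencing gives <-2, -3>, <-5, +0>, <-2, +2>, <-4, +1>, <-2, -3>, <-5, +0>, <-2, +2>, <-4, +1>. This is the pattern <-2, -3>, <-5, +0>, <-2, +2>, <-4, +1> repeated.
step 9: apply <-2, -3> → <-27, -1>
step 10: apply <-5, +0> → <-32, -1>
step 11: apply <-2, +2> → <-34, 1>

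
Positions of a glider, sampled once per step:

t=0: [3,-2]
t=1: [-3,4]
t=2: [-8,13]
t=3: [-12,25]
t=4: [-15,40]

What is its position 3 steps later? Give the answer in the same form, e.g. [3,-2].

Successive displacements: [-6,+6], [-5,+9], [-4,+12], [-3,+15] — each changes by [+1,+3].
step 5: [-15,40] + [-2,+18] → [-17,58]
step 6: [-17,58] + [-1,+21] → [-18,79]
step 7: [-18,79] + [+0,+24] → [-18,103]

[-18,103]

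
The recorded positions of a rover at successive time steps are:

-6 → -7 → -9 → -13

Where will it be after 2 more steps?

-37

Consecutive displacements -1, -2, -4 scale by a factor of 2 each step.
step 4: -13 − 8 → -21
step 5: -21 − 16 → -37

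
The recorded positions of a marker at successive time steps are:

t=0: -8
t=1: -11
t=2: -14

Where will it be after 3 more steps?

-23

Each step adds -3 to the position.
step 3: -14 − 3 → -17
step 4: -17 − 3 → -20
step 5: -20 − 3 → -23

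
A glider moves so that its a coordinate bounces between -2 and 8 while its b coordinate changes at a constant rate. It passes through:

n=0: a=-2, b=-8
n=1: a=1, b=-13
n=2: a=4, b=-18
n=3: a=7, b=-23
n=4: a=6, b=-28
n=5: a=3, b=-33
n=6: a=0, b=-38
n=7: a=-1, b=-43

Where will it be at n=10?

The a coordinate travels 3 per step and bounces off the walls at -2 and 8.
  step 8: -1 → 2
  step 9: 2 → 5
  step 10: 5 → 8
The b coordinate changes by -5 each step: at step 10 it is -58.

a=8, b=-58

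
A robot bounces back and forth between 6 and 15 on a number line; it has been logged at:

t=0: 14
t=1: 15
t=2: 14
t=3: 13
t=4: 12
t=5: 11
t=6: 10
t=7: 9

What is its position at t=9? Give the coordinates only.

7

The value reflects between 6 and 15, moving 1 per step.
  step 8: 9 → 8
  step 9: 8 → 7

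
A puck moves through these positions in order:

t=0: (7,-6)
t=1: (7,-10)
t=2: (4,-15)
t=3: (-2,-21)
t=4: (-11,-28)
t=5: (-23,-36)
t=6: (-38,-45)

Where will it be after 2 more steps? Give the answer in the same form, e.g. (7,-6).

(-77,-66)

Taking differences between consecutive positions: (+0,-4), (-3,-5), (-6,-6), (-9,-7), (-12,-8), (-15,-9). These grow by (-3,-1) each step.
step 7: (-38,-45) + (-18,-10) → (-56,-55)
step 8: (-56,-55) + (-21,-11) → (-77,-66)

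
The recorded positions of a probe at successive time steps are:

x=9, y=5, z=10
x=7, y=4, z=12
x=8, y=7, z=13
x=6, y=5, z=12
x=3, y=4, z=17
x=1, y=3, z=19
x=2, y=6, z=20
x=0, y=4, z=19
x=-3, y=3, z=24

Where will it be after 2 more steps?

x=-4, y=5, z=27

The moves between consecutive positions are (-2, -1, +2), (+1, +3, +1), (-2, -2, -1), (-3, -1, +5), (-2, -1, +2), (+1, +3, +1), (-2, -2, -1), (-3, -1, +5); they repeat the 4-cycle [(-2, -1, +2), (+1, +3, +1), (-2, -2, -1), (-3, -1, +5)].
step 9: apply (-2, -1, +2) → x=-5, y=2, z=26
step 10: apply (+1, +3, +1) → x=-4, y=5, z=27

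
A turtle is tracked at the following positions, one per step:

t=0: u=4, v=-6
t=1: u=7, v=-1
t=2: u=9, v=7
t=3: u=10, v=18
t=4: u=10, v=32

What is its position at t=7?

u=4, v=92

First differences are (+3, +5), (+2, +8), (+1, +11), (+0, +14); their common second difference is (-1, +3) (constant acceleration).
step 5: u=10, v=32 + (-1, +17) → u=9, v=49
step 6: u=9, v=49 + (-2, +20) → u=7, v=69
step 7: u=7, v=69 + (-3, +23) → u=4, v=92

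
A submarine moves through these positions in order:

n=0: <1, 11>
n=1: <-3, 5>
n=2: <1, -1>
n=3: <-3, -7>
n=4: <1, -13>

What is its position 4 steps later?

The first coordinate repeats the cycle [1, -3] with period 2; step 8 mod 2 = 0, giving 1.
The second coordinate changes by -6 each step, so at step 8 it is 11 + 8·(-6) = -37.

<1, -37>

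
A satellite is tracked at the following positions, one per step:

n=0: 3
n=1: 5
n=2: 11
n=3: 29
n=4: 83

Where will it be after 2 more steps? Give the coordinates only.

731

Step-to-step displacements: +2, +6, +18, +54; each is 3× the previous.
step 5: 83 + 162 → 245
step 6: 245 + 486 → 731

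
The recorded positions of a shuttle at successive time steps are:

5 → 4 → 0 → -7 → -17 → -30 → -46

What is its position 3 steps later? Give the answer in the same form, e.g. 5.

First differences are -1, -4, -7, -10, -13, -16; their common second difference is -3 (constant acceleration).
step 7: -46 − 19 → -65
step 8: -65 − 22 → -87
step 9: -87 − 25 → -112

-112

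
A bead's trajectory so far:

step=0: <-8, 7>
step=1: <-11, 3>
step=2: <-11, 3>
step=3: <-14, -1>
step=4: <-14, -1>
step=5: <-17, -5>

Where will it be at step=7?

Differencing gives <-3, -4>, <+0, +0>, <-3, -4>, <+0, +0>, <-3, -4>. This is the pattern <-3, -4>, <+0, +0> repeated.
step 6: apply <+0, +0> → <-17, -5>
step 7: apply <-3, -4> → <-20, -9>

<-20, -9>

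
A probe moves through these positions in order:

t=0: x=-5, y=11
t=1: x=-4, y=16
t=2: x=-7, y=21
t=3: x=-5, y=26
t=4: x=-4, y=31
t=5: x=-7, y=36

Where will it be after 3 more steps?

X: cycles through -5, -4, -7 every 3 steps. Step 8 lands at position 2 of the cycle → -7.
Y: linear, +5 per step → 51 at step 8.

x=-7, y=51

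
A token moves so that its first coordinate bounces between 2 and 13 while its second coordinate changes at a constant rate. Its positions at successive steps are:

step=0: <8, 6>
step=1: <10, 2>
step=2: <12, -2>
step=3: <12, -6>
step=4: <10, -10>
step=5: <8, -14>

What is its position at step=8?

The first coordinate travels 2 per step and bounces off the walls at 2 and 13.
  step 6: 8 → 6
  step 7: 6 → 4
  step 8: 4 → 2
The second coordinate changes by -4 each step: at step 8 it is -26.

<2, -26>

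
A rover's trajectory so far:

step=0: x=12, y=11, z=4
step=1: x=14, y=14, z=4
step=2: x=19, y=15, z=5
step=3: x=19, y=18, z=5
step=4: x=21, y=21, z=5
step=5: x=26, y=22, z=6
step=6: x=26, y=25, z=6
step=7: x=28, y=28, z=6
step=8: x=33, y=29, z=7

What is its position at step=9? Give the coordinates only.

x=33, y=32, z=7

Differencing gives (+2,+3,+0), (+5,+1,+1), (+0,+3,+0), (+2,+3,+0), (+5,+1,+1), (+0,+3,+0), (+2,+3,+0), (+5,+1,+1). This is the pattern (+2,+3,+0), (+5,+1,+1), (+0,+3,+0) repeated.
step 9: apply (+0,+3,+0) → x=33, y=32, z=7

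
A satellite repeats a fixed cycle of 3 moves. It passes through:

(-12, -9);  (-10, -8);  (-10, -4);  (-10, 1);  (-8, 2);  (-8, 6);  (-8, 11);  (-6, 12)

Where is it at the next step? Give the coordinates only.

The moves between consecutive positions are (+2, +1), (+0, +4), (+0, +5), (+2, +1), (+0, +4), (+0, +5), (+2, +1); they repeat the 3-cycle [(+2, +1), (+0, +4), (+0, +5)].
step 8: apply (+0, +4) → (-6, 16)

(-6, 16)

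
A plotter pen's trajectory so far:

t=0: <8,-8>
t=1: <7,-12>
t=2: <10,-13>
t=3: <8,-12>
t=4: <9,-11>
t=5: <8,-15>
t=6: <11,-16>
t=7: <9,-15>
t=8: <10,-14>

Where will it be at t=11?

Differencing gives <-1,-4>, <+3,-1>, <-2,+1>, <+1,+1>, <-1,-4>, <+3,-1>, <-2,+1>, <+1,+1>. This is the pattern <-1,-4>, <+3,-1>, <-2,+1>, <+1,+1> repeated.
step 9: apply <-1,-4> → <9,-18>
step 10: apply <+3,-1> → <12,-19>
step 11: apply <-2,+1> → <10,-18>

<10,-18>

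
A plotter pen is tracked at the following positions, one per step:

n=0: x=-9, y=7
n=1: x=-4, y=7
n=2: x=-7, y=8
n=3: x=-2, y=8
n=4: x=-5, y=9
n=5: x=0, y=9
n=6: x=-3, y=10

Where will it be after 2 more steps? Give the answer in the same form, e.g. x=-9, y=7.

x=-1, y=11

Step-to-step displacements: (+5, +0), (-3, +1), (+5, +0), (-3, +1), (+5, +0), (-3, +1) — a repeating cycle of length 2.
step 7: apply (+5, +0) → x=2, y=10
step 8: apply (-3, +1) → x=-1, y=11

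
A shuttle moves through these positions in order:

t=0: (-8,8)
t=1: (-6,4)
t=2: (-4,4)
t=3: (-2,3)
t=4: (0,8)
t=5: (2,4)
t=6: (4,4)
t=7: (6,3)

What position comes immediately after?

First: linear, +2 per step → 8 at step 8.
Second: cycles through 8, 4, 4, 3 every 4 steps. Step 8 lands at position 0 of the cycle → 8.

(8,8)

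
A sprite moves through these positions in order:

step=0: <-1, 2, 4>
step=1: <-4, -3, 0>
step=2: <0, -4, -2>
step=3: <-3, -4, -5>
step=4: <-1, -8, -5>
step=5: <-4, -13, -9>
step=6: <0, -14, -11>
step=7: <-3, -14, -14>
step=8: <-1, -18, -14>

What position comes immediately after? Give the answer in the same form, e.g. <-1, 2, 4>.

The moves between consecutive positions are <-3, -5, -4>, <+4, -1, -2>, <-3, +0, -3>, <+2, -4, +0>, <-3, -5, -4>, <+4, -1, -2>, <-3, +0, -3>, <+2, -4, +0>; they repeat the 4-cycle [<-3, -5, -4>, <+4, -1, -2>, <-3, +0, -3>, <+2, -4, +0>].
step 9: apply <-3, -5, -4> → <-4, -23, -18>

<-4, -23, -18>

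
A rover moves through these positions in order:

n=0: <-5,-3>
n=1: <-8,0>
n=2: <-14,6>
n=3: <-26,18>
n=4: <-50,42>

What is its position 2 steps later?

<-194,186>

Step-to-step displacements: <-3,+3>, <-6,+6>, <-12,+12>, <-24,+24>; each is 2× the previous.
step 5: <-50,42> + <-48,+48> → <-98,90>
step 6: <-98,90> + <-96,+96> → <-194,186>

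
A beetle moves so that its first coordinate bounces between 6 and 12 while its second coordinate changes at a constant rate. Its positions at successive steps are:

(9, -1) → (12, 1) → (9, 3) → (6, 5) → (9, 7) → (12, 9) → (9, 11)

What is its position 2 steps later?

The first coordinate reflects between 6 and 12, moving 3 per step.
  step 7: 9 → 6
  step 8: 6 → 9
The second coordinate changes by +2 each step: at step 8 it is 15.

(9, 15)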